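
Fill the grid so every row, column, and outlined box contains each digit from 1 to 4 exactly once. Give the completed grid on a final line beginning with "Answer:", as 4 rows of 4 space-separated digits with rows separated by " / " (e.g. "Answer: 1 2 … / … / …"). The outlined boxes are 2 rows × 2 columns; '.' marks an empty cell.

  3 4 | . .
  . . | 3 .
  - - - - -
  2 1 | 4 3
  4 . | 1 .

Step 1. [r1c4∈{1,2}] 1 has one home in row 1: r1c4 ⇒ r1c4=1.
Step 2. [r2c2∈{2}] r2c2's peers cover all but 2 ⇒ r2c2=2.
Step 3. [r1c3∈{2}] r1c3 has the single candidate 2. So r1c3=2.
Step 4. [r4c2∈{3}] r4c2 is down to just 3 ⇒ r4c2=3.
Step 5. [r2c4∈{4}] r2c4 is down to just 4 ⇒ r2c4=4.
Step 6. [r2c1∈{1}] nothing but 1 survives at r2c1. So r2c1=1.
Step 7. [r4c4∈{2}] nothing but 2 survives at r4c4. So r4c4=2.

Answer: 3 4 2 1 / 1 2 3 4 / 2 1 4 3 / 4 3 1 2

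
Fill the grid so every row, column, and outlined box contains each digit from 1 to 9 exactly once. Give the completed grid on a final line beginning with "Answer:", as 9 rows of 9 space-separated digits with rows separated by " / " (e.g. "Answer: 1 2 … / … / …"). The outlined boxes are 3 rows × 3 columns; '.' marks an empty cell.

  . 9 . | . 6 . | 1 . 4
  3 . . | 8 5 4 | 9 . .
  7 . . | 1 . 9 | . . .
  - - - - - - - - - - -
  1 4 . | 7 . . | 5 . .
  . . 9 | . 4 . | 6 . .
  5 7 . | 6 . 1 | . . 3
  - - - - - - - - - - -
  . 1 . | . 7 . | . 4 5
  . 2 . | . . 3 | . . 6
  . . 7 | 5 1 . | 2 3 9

Step 1. [r7c7∈{8}] nothing but 8 survives at r7c7 ⇒ r7c7=8.
Step 2. [r4c3∈{2,3,6,8}] 6 has one home in row 4: r4c3 ⇒ r4c3=6.
Step 3. [r4c5∈{2,3,8,9}] row 4 places 3 nowhere but r4c5. So r4c5=3.
Step 4. [r5c4∈{2}] nothing but 2 survives at r5c4, so r5c4=2.
Step 5. [r5c1∈{8}] r5c1's peers cover all but 8. So r5c1=8.
Step 6. [r1c1∈{2}] r1c1's peers cover all but 2, so r1c1=2.
Step 7. [r3c2∈{5,6,8}] across col 2, 5 lands solely at r3c2, so r3c2=5.
Step 8. [r4c6∈{8}] r4c6 is down to just 8. So r4c6=8.
Step 9. [r6c8∈{2,8,9}] across row 6, 8 lands solely at r6c8. So r6c8=8.
Step 10. [r7c4∈{9}] r7c4 has the single candidate 9. So r7c4=9.
Step 11. [r4c9∈{2}] only 2 remains possible at r4c9. So r4c9=2.
Step 12. [r2c9∈{7}] r2c9 is down to just 7. So r2c9=7.
Step 13. [r7c1∈{6}] nothing but 6 survives at r7c1, so r7c1=6.
Step 14. [r1c3∈{8}] only 8 remains possible at r1c3, so r1c3=8.
Step 15. [r8c8∈{1,7}] across row 8, 1 lands solely at r8c8, so r8c8=1.
Step 16. [r2c8∈{2,6}] r2c8 is the only open cell in row 2 admitting 2. So r2c8=2.
Step 17. [r8c4∈{4}] nothing but 4 survives at r8c4. So r8c4=4.
Step 18. [r5c2∈{3}] nothing but 3 survives at r5c2 ⇒ r5c2=3.
Step 19. [r3c8∈{6}] r3c8's peers cover all but 6 ⇒ r3c8=6.
Step 20. [r5c9∈{1}] r5c9 is down to just 1. So r5c9=1.
Step 21. [r9c2∈{8}] r9c2's peers cover all but 8 ⇒ r9c2=8.
Step 22. [r6c5∈{9}] r6c5 has the single candidate 9. So r6c5=9.
Step 23. [r2c2∈{6}] nothing but 6 survives at r2c2, so r2c2=6.
Step 24. [r7c6∈{2}] nothing but 2 survives at r7c6. So r7c6=2.
Step 25. [r5c8∈{7}] nothing but 7 survives at r5c8, so r5c8=7.
Step 26. [r7c3∈{3}] r7c3's peers cover all but 3, so r7c3=3.
Step 27. [r8c7∈{7}] only 7 remains possible at r8c7, so r8c7=7.
Step 28. [r6c3∈{2}] r6c3 is down to just 2, so r6c3=2.
Step 29. [r9c1∈{4}] r9c1 is down to just 4, so r9c1=4.
Step 30. [r3c5∈{2}] nothing but 2 survives at r3c5, so r3c5=2.
Step 31. [r8c5∈{8}] r8c5's peers cover all but 8, so r8c5=8.
Step 32. [r5c6∈{5}] r5c6 has the single candidate 5, so r5c6=5.
Step 33. [r9c6∈{6}] r9c6's peers cover all but 6. So r9c6=6.
Step 34. [r8c1∈{9}] r8c1's peers cover all but 9. So r8c1=9.
Step 35. [r2c3∈{1}] r2c3 has the single candidate 1. So r2c3=1.
Step 36. [r3c3∈{4}] r3c3 has the single candidate 4. So r3c3=4.
Step 37. [r8c3∈{5}] nothing but 5 survives at r8c3. So r8c3=5.
Step 38. [r3c7∈{3}] r3c7 has the single candidate 3. So r3c7=3.
Step 39. [r1c4∈{3}] r1c4 has the single candidate 3 ⇒ r1c4=3.
Step 40. [r1c8∈{5}] only 5 remains possible at r1c8, so r1c8=5.
Step 41. [r4c8∈{9}] only 9 remains possible at r4c8. So r4c8=9.
Step 42. [r6c7∈{4}] only 4 remains possible at r6c7. So r6c7=4.
Step 43. [r3c9∈{8}] r3c9 is down to just 8, so r3c9=8.
Step 44. [r1c6∈{7}] nothing but 7 survives at r1c6. So r1c6=7.

Answer: 2 9 8 3 6 7 1 5 4 / 3 6 1 8 5 4 9 2 7 / 7 5 4 1 2 9 3 6 8 / 1 4 6 7 3 8 5 9 2 / 8 3 9 2 4 5 6 7 1 / 5 7 2 6 9 1 4 8 3 / 6 1 3 9 7 2 8 4 5 / 9 2 5 4 8 3 7 1 6 / 4 8 7 5 1 6 2 3 9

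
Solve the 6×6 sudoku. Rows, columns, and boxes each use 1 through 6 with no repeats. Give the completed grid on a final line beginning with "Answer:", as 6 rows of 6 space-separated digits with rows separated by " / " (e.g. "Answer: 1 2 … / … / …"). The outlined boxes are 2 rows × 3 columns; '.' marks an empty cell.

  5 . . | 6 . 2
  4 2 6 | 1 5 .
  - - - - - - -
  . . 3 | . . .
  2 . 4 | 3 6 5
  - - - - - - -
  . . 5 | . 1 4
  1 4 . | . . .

Step 1. [r1c2∈{1,3}] across box 1, 3 lands solely at r1c2, so r1c2=3.
Step 2. [r5c4∈{2}] nothing but 2 survives at r5c4, so r5c4=2.
Step 3. [r3c1∈{6}] only 6 remains possible at r3c1 ⇒ r3c1=6.
Step 4. [r3c2∈{1,5}] in row 3, 5 fits only at r3c2 ⇒ r3c2=5.
Step 5. [r1c5∈{4}] r1c5 has the single candidate 4 ⇒ r1c5=4.
Step 6. [r6c5∈{3}] r6c5 is down to just 3 ⇒ r6c5=3.
Step 7. [r3c5∈{2}] nothing but 2 survives at r3c5 ⇒ r3c5=2.
Step 8. [r6c3∈{2}] r6c3's peers cover all but 2, so r6c3=2.
Step 9. [r4c2∈{1}] r4c2's peers cover all but 1 ⇒ r4c2=1.
Step 10. [r3c4∈{4}] r3c4 is down to just 4, so r3c4=4.
Step 11. [r2c6∈{3}] r2c6 has the single candidate 3. So r2c6=3.
Step 12. [r3c6∈{1}] r3c6 has the single candidate 1, so r3c6=1.
Step 13. [r5c1∈{3}] r5c1 is down to just 3. So r5c1=3.
Step 14. [r1c3∈{1}] only 1 remains possible at r1c3 ⇒ r1c3=1.
Step 15. [r6c4∈{5}] r6c4 has the single candidate 5, so r6c4=5.
Step 16. [r6c6∈{6}] r6c6's peers cover all but 6. So r6c6=6.
Step 17. [r5c2∈{6}] r5c2 is down to just 6 ⇒ r5c2=6.

Answer: 5 3 1 6 4 2 / 4 2 6 1 5 3 / 6 5 3 4 2 1 / 2 1 4 3 6 5 / 3 6 5 2 1 4 / 1 4 2 5 3 6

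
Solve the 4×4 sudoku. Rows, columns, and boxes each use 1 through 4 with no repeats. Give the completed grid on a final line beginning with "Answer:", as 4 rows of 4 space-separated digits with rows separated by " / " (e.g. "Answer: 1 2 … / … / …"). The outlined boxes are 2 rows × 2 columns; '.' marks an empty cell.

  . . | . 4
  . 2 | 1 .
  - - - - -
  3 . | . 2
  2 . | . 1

Step 1. [r1c2∈{1,3}] 3 has one home in col 2: r1c2 ⇒ r1c2=3.
Step 2. [r4c2∈{4}] r4c2 is down to just 4, so r4c2=4.
Step 3. [r2c4∈{3}] r2c4's peers cover all but 3. So r2c4=3.
Step 4. [r1c1∈{1}] nothing but 1 survives at r1c1. So r1c1=1.
Step 5. [r3c2∈{1}] r3c2 is down to just 1, so r3c2=1.
Step 6. [r2c1∈{4}] r2c1 has the single candidate 4, so r2c1=4.
Step 7. [r4c3∈{3}] r4c3 is down to just 3. So r4c3=3.
Step 8. [r3c3∈{4}] r3c3 is down to just 4. So r3c3=4.
Step 9. [r1c3∈{2}] r1c3 is down to just 2 ⇒ r1c3=2.

Answer: 1 3 2 4 / 4 2 1 3 / 3 1 4 2 / 2 4 3 1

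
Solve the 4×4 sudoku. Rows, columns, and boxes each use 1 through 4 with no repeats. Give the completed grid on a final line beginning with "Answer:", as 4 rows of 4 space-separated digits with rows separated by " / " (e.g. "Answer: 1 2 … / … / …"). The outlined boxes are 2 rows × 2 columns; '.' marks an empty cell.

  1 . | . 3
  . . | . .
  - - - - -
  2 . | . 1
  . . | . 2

Step 1. [r2c4∈{4}] nothing but 4 survives at r2c4. So r2c4=4.
Step 2. [r4c1∈{3,4}] across col 1, 4 lands solely at r4c1. So r4c1=4.
Step 3. [r3c2∈{3}] r3c2 is down to just 3 ⇒ r3c2=3.
Step 4. [r1c3∈{2}] r1c3 is down to just 2 ⇒ r1c3=2.
Step 5. [r4c3∈{3}] r4c3 is down to just 3. So r4c3=3.
Step 6. [r4c2∈{1}] r4c2 has the single candidate 1 ⇒ r4c2=1.
Step 7. [r1c2∈{4}] r1c2 has the single candidate 4, so r1c2=4.
Step 8. [r2c3∈{1}] r2c3 is down to just 1, so r2c3=1.
Step 9. [r3c3∈{4}] r3c3 has the single candidate 4, so r3c3=4.
Step 10. [r2c1∈{3}] nothing but 3 survives at r2c1 ⇒ r2c1=3.
Step 11. [r2c2∈{2}] r2c2's peers cover all but 2, so r2c2=2.

Answer: 1 4 2 3 / 3 2 1 4 / 2 3 4 1 / 4 1 3 2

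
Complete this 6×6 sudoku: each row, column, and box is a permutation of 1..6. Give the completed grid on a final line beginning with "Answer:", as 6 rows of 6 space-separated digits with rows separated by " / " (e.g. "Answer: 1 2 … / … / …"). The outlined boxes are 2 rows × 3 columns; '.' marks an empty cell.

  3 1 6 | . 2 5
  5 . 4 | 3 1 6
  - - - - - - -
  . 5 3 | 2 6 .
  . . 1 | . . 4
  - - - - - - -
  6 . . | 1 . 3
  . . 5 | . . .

Step 1. [r6c5∈{4}] r6c5 is down to just 4, so r6c5=4.
Step 2. [r2c2∈{2}] r2c2 has the single candidate 2 ⇒ r2c2=2.
Step 3. [r6c1∈{1,2}] in row 6, 1 fits only at r6c1. So r6c1=1.
Step 4. [r5c5∈{5}] only 5 remains possible at r5c5. So r5c5=5.
Step 5. [r3c6∈{1}] only 1 remains possible at r3c6. So r3c6=1.
Step 6. [r4c4∈{5}] r4c4 has the single candidate 5 ⇒ r4c4=5.
Step 7. [r4c5∈{3}] nothing but 3 survives at r4c5. So r4c5=3.
Step 8. [r6c6∈{2}] nothing but 2 survives at r6c6 ⇒ r6c6=2.
Step 9. [r3c1∈{4}] only 4 remains possible at r3c1, so r3c1=4.
Step 10. [r5c2∈{4}] r5c2's peers cover all but 4 ⇒ r5c2=4.
Step 11. [r5c3∈{2}] r5c3's peers cover all but 2. So r5c3=2.
Step 12. [r6c4∈{6}] only 6 remains possible at r6c4. So r6c4=6.
Step 13. [r6c2∈{3}] r6c2 has the single candidate 3, so r6c2=3.
Step 14. [r4c2∈{6}] r4c2 has the single candidate 6, so r4c2=6.
Step 15. [r4c1∈{2}] r4c1 is down to just 2. So r4c1=2.
Step 16. [r1c4∈{4}] r1c4 has the single candidate 4. So r1c4=4.

Answer: 3 1 6 4 2 5 / 5 2 4 3 1 6 / 4 5 3 2 6 1 / 2 6 1 5 3 4 / 6 4 2 1 5 3 / 1 3 5 6 4 2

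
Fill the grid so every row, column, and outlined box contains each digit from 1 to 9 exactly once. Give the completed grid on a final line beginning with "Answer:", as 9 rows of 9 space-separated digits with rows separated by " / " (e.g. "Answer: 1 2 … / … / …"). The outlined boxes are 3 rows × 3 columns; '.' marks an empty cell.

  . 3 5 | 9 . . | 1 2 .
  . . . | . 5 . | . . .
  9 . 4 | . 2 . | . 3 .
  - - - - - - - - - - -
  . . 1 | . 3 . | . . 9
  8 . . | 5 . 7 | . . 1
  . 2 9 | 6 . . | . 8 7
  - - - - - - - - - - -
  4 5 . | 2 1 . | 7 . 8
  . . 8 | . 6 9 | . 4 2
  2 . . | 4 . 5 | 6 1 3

Step 1. [r2c8∈{6,7,9}] col 8 places 7 nowhere but r2c8. So r2c8=7.
Step 2. [r6c5∈{4}] r6c5 has the single candidate 4, so r6c5=4.
Step 3. [r4c8∈{5,6}] in col 8, 5 fits only at r4c8 ⇒ r4c8=5.
Step 4. [r9c3∈{7}] r9c3 has the single candidate 7 ⇒ r9c3=7.
Step 5. [r7c3∈{3,6}] in row 7, 6 fits only at r7c3 ⇒ r7c3=6.
Step 6. [r8c2∈{1}] r8c2 is down to just 1, so r8c2=1.
Step 7. [r2c1∈{1,6}] in col 1, 1 fits only at r2c1 ⇒ r2c1=1.
Step 8. [r3c4∈{1,7,8}] col 4 places 1 nowhere but r3c4. So r3c4=1.
Step 9. [r3c2∈{6,7,8}] r3c2 is the only open cell in row 3 admitting 7. So r3c2=7.
Step 10. [r2c2∈{6,8}] across col 2, 8 lands solely at r2c2, so r2c2=8.
Step 11. [r1c1∈{6}] nothing but 6 survives at r1c1 ⇒ r1c1=6.
Step 12. [r1c9∈{4}] nothing but 4 survives at r1c9 ⇒ r1c9=4.
Step 13. [r1c6∈{8}] r1c6 is down to just 8 ⇒ r1c6=8.
Step 14. [r5c7∈{2,3,4}] across row 5, 2 lands solely at r5c7 ⇒ r5c7=2.
Step 15. [r8c1∈{3}] r8c1 is down to just 3. So r8c1=3.
Step 16. [r3c9∈{5,6}] across col 9, 5 lands solely at r3c9 ⇒ r3c9=5.
Step 17. [r5c2∈{4,6}] r5c2 is the only open cell in row 5 admitting 4, so r5c2=4.
Step 18. [r2c6∈{3,4,6}] row 2 places 4 nowhere but r2c6 ⇒ r2c6=4.
Step 19. [r7c8∈{9}] r7c8 has the single candidate 9, so r7c8=9.
Step 20. [r6c1∈{5}] only 5 remains possible at r6c1 ⇒ r6c1=5.
Step 21. [r2c4∈{3}] only 3 remains possible at r2c4, so r2c4=3.
Step 22. [r9c5∈{8}] nothing but 8 survives at r9c5, so r9c5=8.
Step 23. [r1c5∈{7}] r1c5's peers cover all but 7. So r1c5=7.
Step 24. [r2c9∈{6}] only 6 remains possible at r2c9 ⇒ r2c9=6.
Step 25. [r3c7∈{8}] r3c7's peers cover all but 8, so r3c7=8.
Step 26. [r4c1∈{7}] r4c1 has the single candidate 7. So r4c1=7.
Step 27. [r9c2∈{9}] r9c2 has the single candidate 9 ⇒ r9c2=9.
Step 28. [r4c2∈{6}] r4c2's peers cover all but 6 ⇒ r4c2=6.
Step 29. [r2c7∈{9}] only 9 remains possible at r2c7. So r2c7=9.
Step 30. [r5c3∈{3}] r5c3's peers cover all but 3 ⇒ r5c3=3.
Step 31. [r5c8∈{6}] nothing but 6 survives at r5c8 ⇒ r5c8=6.
Step 32. [r4c7∈{4}] r4c7's peers cover all but 4. So r4c7=4.
Step 33. [r2c3∈{2}] only 2 remains possible at r2c3, so r2c3=2.
Step 34. [r4c6∈{2}] r4c6's peers cover all but 2. So r4c6=2.
Step 35. [r6c6∈{1}] r6c6 has the single candidate 1, so r6c6=1.
Step 36. [r6c7∈{3}] r6c7 is down to just 3, so r6c7=3.
Step 37. [r8c7∈{5}] r8c7's peers cover all but 5 ⇒ r8c7=5.
Step 38. [r3c6∈{6}] r3c6's peers cover all but 6 ⇒ r3c6=6.
Step 39. [r4c4∈{8}] r4c4's peers cover all but 8, so r4c4=8.
Step 40. [r8c4∈{7}] only 7 remains possible at r8c4, so r8c4=7.
Step 41. [r7c6∈{3}] only 3 remains possible at r7c6. So r7c6=3.
Step 42. [r5c5∈{9}] r5c5 has the single candidate 9, so r5c5=9.

Answer: 6 3 5 9 7 8 1 2 4 / 1 8 2 3 5 4 9 7 6 / 9 7 4 1 2 6 8 3 5 / 7 6 1 8 3 2 4 5 9 / 8 4 3 5 9 7 2 6 1 / 5 2 9 6 4 1 3 8 7 / 4 5 6 2 1 3 7 9 8 / 3 1 8 7 6 9 5 4 2 / 2 9 7 4 8 5 6 1 3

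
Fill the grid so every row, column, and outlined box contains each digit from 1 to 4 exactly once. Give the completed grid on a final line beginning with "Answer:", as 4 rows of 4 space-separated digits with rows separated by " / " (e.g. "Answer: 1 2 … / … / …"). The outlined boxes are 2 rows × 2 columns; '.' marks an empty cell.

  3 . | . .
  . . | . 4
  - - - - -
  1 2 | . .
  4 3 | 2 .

Step 1. [r1c3∈{1}] r1c3's peers cover all but 1. So r1c3=1.
Step 2. [r3c3∈{3,4}] r3c3 is the only open cell in row 3 admitting 4, so r3c3=4.
Step 3. [r1c2∈{4}] r1c2's peers cover all but 4 ⇒ r1c2=4.
Step 4. [r2c1∈{2}] r2c1 has the single candidate 2. So r2c1=2.
Step 5. [r3c4∈{3}] only 3 remains possible at r3c4 ⇒ r3c4=3.
Step 6. [r2c3∈{3}] nothing but 3 survives at r2c3 ⇒ r2c3=3.
Step 7. [r1c4∈{2}] nothing but 2 survives at r1c4 ⇒ r1c4=2.
Step 8. [r2c2∈{1}] nothing but 1 survives at r2c2, so r2c2=1.
Step 9. [r4c4∈{1}] r4c4's peers cover all but 1 ⇒ r4c4=1.

Answer: 3 4 1 2 / 2 1 3 4 / 1 2 4 3 / 4 3 2 1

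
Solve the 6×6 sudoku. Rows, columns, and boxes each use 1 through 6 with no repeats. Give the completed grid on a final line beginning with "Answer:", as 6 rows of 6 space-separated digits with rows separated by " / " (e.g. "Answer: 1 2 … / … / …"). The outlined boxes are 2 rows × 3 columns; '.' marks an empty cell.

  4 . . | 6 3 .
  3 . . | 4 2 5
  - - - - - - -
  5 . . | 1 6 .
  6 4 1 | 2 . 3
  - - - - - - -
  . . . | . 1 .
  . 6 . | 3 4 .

Step 1. [r5c1∈{2}] r5c1's peers cover all but 2, so r5c1=2.
Step 2. [r6c3∈{5}] r6c3's peers cover all but 5, so r6c3=5.
Step 3. [r5c2∈{3}] r5c2 has the single candidate 3 ⇒ r5c2=3.
Step 4. [r1c3∈{2}] r1c3's peers cover all but 2 ⇒ r1c3=2.
Step 5. [r1c2∈{1,5}] r1c2 is the only open cell in row 1 admitting 5 ⇒ r1c2=5.
Step 6. [r3c2∈{2}] r3c2's peers cover all but 2. So r3c2=2.
Step 7. [r5c3∈{4}] r5c3 has the single candidate 4, so r5c3=4.
Step 8. [r5c6∈{6}] only 6 remains possible at r5c6, so r5c6=6.
Step 9. [r3c6∈{4}] r3c6 is down to just 4 ⇒ r3c6=4.
Step 10. [r6c6∈{2}] r6c6's peers cover all but 2. So r6c6=2.
Step 11. [r5c4∈{5}] r5c4 is down to just 5. So r5c4=5.
Step 12. [r6c1∈{1}] r6c1 has the single candidate 1. So r6c1=1.
Step 13. [r3c3∈{3}] r3c3 is down to just 3, so r3c3=3.
Step 14. [r2c3∈{6}] r2c3 is down to just 6, so r2c3=6.
Step 15. [r1c6∈{1}] r1c6 has the single candidate 1 ⇒ r1c6=1.
Step 16. [r2c2∈{1}] r2c2 is down to just 1, so r2c2=1.
Step 17. [r4c5∈{5}] only 5 remains possible at r4c5, so r4c5=5.

Answer: 4 5 2 6 3 1 / 3 1 6 4 2 5 / 5 2 3 1 6 4 / 6 4 1 2 5 3 / 2 3 4 5 1 6 / 1 6 5 3 4 2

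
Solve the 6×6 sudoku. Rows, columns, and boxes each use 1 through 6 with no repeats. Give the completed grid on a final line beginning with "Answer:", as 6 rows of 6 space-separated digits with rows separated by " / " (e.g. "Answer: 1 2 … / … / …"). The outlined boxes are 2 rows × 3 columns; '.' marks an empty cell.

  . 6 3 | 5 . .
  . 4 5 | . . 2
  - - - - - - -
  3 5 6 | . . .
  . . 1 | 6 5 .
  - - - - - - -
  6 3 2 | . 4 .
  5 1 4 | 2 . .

Step 1. [r1c5∈{1}] r1c5's peers cover all but 1 ⇒ r1c5=1.
Step 2. [r3c4∈{1,4}] col 4 places 4 nowhere but r3c4 ⇒ r3c4=4.
Step 3. [r2c5∈{3,6}] 6 has one home in row 2: r2c5 ⇒ r2c5=6.
Step 4. [r1c1∈{2}] r1c1's peers cover all but 2, so r1c1=2.
Step 5. [r4c6∈{3}] only 3 remains possible at r4c6 ⇒ r4c6=3.
Step 6. [r5c4∈{1}] nothing but 1 survives at r5c4. So r5c4=1.
Step 7. [r6c5∈{3}] only 3 remains possible at r6c5. So r6c5=3.
Step 8. [r5c6∈{5}] only 5 remains possible at r5c6. So r5c6=5.
Step 9. [r6c6∈{6}] r6c6 is down to just 6, so r6c6=6.
Step 10. [r4c2∈{2}] nothing but 2 survives at r4c2, so r4c2=2.
Step 11. [r3c5∈{2}] r3c5 is down to just 2, so r3c5=2.
Step 12. [r1c6∈{4}] only 4 remains possible at r1c6 ⇒ r1c6=4.
Step 13. [r2c4∈{3}] r2c4 has the single candidate 3, so r2c4=3.
Step 14. [r2c1∈{1}] only 1 remains possible at r2c1. So r2c1=1.
Step 15. [r4c1∈{4}] nothing but 4 survives at r4c1, so r4c1=4.
Step 16. [r3c6∈{1}] r3c6 has the single candidate 1, so r3c6=1.

Answer: 2 6 3 5 1 4 / 1 4 5 3 6 2 / 3 5 6 4 2 1 / 4 2 1 6 5 3 / 6 3 2 1 4 5 / 5 1 4 2 3 6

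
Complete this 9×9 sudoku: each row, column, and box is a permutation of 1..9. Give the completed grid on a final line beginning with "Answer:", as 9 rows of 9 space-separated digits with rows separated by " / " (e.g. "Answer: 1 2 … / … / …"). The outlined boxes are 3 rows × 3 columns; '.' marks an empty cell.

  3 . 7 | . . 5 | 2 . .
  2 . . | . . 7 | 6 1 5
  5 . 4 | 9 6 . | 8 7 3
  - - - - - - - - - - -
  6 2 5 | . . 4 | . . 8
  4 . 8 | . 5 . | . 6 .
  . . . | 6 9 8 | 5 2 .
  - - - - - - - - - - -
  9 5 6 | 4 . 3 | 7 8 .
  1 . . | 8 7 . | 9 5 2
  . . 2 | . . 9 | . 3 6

Step 1. [r5c2∈{1,3,7,9}] box 4 places 9 nowhere but r5c2 ⇒ r5c2=9.
Step 2. [r1c4∈{1}] r1c4 has the single candidate 1, so r1c4=1.
Step 3. [r5c6∈{1,2}] in col 6, 1 fits only at r5c6, so r5c6=1.
Step 4. [r4c5∈{3}] r4c5 has the single candidate 3 ⇒ r4c5=3.
Step 5. [r7c9∈{1}] r7c9's peers cover all but 1, so r7c9=1.
Step 6. [r6c1∈{7}] r6c1's peers cover all but 7. So r6c1=7.
Step 7. [r1c8∈{4,9}] 4 has one home in col 8: r1c8, so r1c8=4.
Step 8. [r2c2∈{8}] only 8 remains possible at r2c2. So r2c2=8.
Step 9. [r8c2∈{3,4}] 4 has one home in row 8: r8c2, so r8c2=4.
Step 10. [r6c2∈{1,3}] col 2 places 3 nowhere but r6c2 ⇒ r6c2=3.
Step 11. [r5c9∈{7}] only 7 remains possible at r5c9. So r5c9=7.
Step 12. [r7c5∈{2}] nothing but 2 survives at r7c5 ⇒ r7c5=2.
Step 13. [r2c3∈{9}] r2c3 is down to just 9. So r2c3=9.
Step 14. [r9c2∈{7}] r9c2's peers cover all but 7 ⇒ r9c2=7.
Step 15. [r6c9∈{4}] only 4 remains possible at r6c9. So r6c9=4.
Step 16. [r8c3∈{3}] r8c3's peers cover all but 3 ⇒ r8c3=3.
Step 17. [r1c2∈{6}] r1c2 is down to just 6 ⇒ r1c2=6.
Step 18. [r9c1∈{8}] nothing but 8 survives at r9c1. So r9c1=8.
Step 19. [r9c7∈{4}] r9c7 has the single candidate 4 ⇒ r9c7=4.
Step 20. [r2c4∈{3}] r2c4's peers cover all but 3. So r2c4=3.
Step 21. [r4c4∈{7}] r4c4 is down to just 7. So r4c4=7.
Step 22. [r3c2∈{1}] r3c2 is down to just 1 ⇒ r3c2=1.
Step 23. [r5c4∈{2}] r5c4 is down to just 2, so r5c4=2.
Step 24. [r8c6∈{6}] r8c6's peers cover all but 6. So r8c6=6.
Step 25. [r1c9∈{9}] nothing but 9 survives at r1c9, so r1c9=9.
Step 26. [r9c4∈{5}] r9c4 is down to just 5. So r9c4=5.
Step 27. [r5c7∈{3}] nothing but 3 survives at r5c7 ⇒ r5c7=3.
Step 28. [r9c5∈{1}] only 1 remains possible at r9c5 ⇒ r9c5=1.
Step 29. [r1c5∈{8}] nothing but 8 survives at r1c5. So r1c5=8.
Step 30. [r3c6∈{2}] only 2 remains possible at r3c6 ⇒ r3c6=2.
Step 31. [r2c5∈{4}] only 4 remains possible at r2c5. So r2c5=4.
Step 32. [r6c3∈{1}] only 1 remains possible at r6c3, so r6c3=1.
Step 33. [r4c8∈{9}] nothing but 9 survives at r4c8. So r4c8=9.
Step 34. [r4c7∈{1}] r4c7 is down to just 1, so r4c7=1.

Answer: 3 6 7 1 8 5 2 4 9 / 2 8 9 3 4 7 6 1 5 / 5 1 4 9 6 2 8 7 3 / 6 2 5 7 3 4 1 9 8 / 4 9 8 2 5 1 3 6 7 / 7 3 1 6 9 8 5 2 4 / 9 5 6 4 2 3 7 8 1 / 1 4 3 8 7 6 9 5 2 / 8 7 2 5 1 9 4 3 6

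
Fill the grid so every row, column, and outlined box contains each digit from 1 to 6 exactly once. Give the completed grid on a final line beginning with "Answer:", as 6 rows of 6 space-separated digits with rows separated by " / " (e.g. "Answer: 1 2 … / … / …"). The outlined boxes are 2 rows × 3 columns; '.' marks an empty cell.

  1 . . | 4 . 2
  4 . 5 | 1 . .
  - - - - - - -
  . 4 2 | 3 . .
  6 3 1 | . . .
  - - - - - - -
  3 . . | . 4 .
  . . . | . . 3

Step 1. [r5c3∈{6}] nothing but 6 survives at r5c3, so r5c3=6.
Step 2. [r6c1∈{2,5}] col 1 places 2 nowhere but r6c1, so r6c1=2.
Step 3. [r1c5∈{3,5,6}] in row 1, 5 fits only at r1c5 ⇒ r1c5=5.
Step 4. [r2c6∈{6}] only 6 remains possible at r2c6 ⇒ r2c6=6.
Step 5. [r3c5∈{1,6}] r3c5 is the only open cell in row 3 admitting 6. So r3c5=6.
Step 6. [r6c5∈{1}] r6c5 has the single candidate 1. So r6c5=1.
Step 7. [r5c6∈{5}] r5c6's peers cover all but 5, so r5c6=5.
Step 8. [r4c5∈{2}] r4c5 is down to just 2. So r4c5=2.
Step 9. [r6c3∈{4}] r6c3 has the single candidate 4 ⇒ r6c3=4.
Step 10. [r6c4∈{6}] only 6 remains possible at r6c4. So r6c4=6.
Step 11. [r4c4∈{5}] r4c4 is down to just 5, so r4c4=5.
Step 12. [r4c6∈{4}] r4c6's peers cover all but 4. So r4c6=4.
Step 13. [r2c5∈{3}] r2c5 is down to just 3 ⇒ r2c5=3.
Step 14. [r5c4∈{2}] r5c4's peers cover all but 2 ⇒ r5c4=2.
Step 15. [r3c6∈{1}] nothing but 1 survives at r3c6, so r3c6=1.
Step 16. [r1c2∈{6}] r1c2's peers cover all but 6, so r1c2=6.
Step 17. [r5c2∈{1}] r5c2 is down to just 1 ⇒ r5c2=1.
Step 18. [r2c2∈{2}] r2c2's peers cover all but 2 ⇒ r2c2=2.
Step 19. [r3c1∈{5}] nothing but 5 survives at r3c1 ⇒ r3c1=5.
Step 20. [r1c3∈{3}] only 3 remains possible at r1c3. So r1c3=3.
Step 21. [r6c2∈{5}] r6c2 is down to just 5 ⇒ r6c2=5.

Answer: 1 6 3 4 5 2 / 4 2 5 1 3 6 / 5 4 2 3 6 1 / 6 3 1 5 2 4 / 3 1 6 2 4 5 / 2 5 4 6 1 3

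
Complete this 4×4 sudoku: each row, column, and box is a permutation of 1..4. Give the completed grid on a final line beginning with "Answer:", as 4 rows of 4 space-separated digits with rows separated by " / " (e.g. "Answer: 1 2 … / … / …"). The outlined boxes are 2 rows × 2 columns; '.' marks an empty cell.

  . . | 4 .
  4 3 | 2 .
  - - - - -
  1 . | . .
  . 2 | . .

Step 1. [r1c4∈{1,3}] row 1 places 3 nowhere but r1c4 ⇒ r1c4=3.
Step 2. [r4c4∈{1,4}] across row 4, 4 lands solely at r4c4. So r4c4=4.
Step 3. [r4c1∈{3}] r4c1 has the single candidate 3 ⇒ r4c1=3.
Step 4. [r3c2∈{4}] r3c2's peers cover all but 4, so r3c2=4.
Step 5. [r3c3∈{3}] r3c3 is down to just 3. So r3c3=3.
Step 6. [r1c1∈{2}] r1c1's peers cover all but 2, so r1c1=2.
Step 7. [r2c4∈{1}] nothing but 1 survives at r2c4, so r2c4=1.
Step 8. [r1c2∈{1}] r1c2 is down to just 1. So r1c2=1.
Step 9. [r4c3∈{1}] r4c3 is down to just 1 ⇒ r4c3=1.
Step 10. [r3c4∈{2}] only 2 remains possible at r3c4, so r3c4=2.

Answer: 2 1 4 3 / 4 3 2 1 / 1 4 3 2 / 3 2 1 4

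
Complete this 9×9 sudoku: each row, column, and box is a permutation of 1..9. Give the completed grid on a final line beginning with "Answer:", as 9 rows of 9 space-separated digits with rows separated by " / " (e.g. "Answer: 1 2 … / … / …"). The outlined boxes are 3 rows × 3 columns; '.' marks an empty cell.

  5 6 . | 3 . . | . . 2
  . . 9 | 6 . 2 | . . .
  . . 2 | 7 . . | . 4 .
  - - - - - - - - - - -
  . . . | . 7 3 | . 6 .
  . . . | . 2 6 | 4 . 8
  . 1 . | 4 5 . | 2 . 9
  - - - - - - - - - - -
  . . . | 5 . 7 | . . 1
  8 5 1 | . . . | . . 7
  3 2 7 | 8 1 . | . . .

Step 1. [r4c9∈{5}] r4c9 is down to just 5 ⇒ r4c9=5.
Step 2. [r4c7∈{1}] nothing but 1 survives at r4c7 ⇒ r4c7=1.
Step 3. [r2c9∈{3}] r2c9 has the single candidate 3, so r2c9=3.
Step 4. [r3c6∈{1,5,8,9}] across col 6, 5 lands solely at r3c6 ⇒ r3c6=5.
Step 5. [r1c6∈{1,4,8,9}] r1c6 is the only open cell in col 6 admitting 1 ⇒ r1c6=1.
Step 6. [r4c4∈{9}] nothing but 9 survives at r4c4. So r4c4=9.
Step 7. [r2c8∈{1,5,7,8}] 1 has one home in col 8: r2c8 ⇒ r2c8=1.
Step 8. [r7c8∈{2,3,8,9}] across row 7, 2 lands solely at r7c8 ⇒ r7c8=2.
Step 9. [r1c8∈{7,8,9}] across col 8, 8 lands solely at r1c8. So r1c8=8.
Step 10. [r1c3∈{4}] r1c3 is down to just 4, so r1c3=4.
Step 11. [r1c5∈{9}] r1c5 has the single candidate 9, so r1c5=9.
Step 12. [r7c3∈{6}] r7c3 is down to just 6. So r7c3=6.
Step 13. [r2c1∈{7}] r2c1 is down to just 7, so r2c1=7.
Step 14. [r3c7∈{6,9}] across row 3, 9 lands solely at r3c7. So r3c7=9.
Step 15. [r2c5∈{4,8}] 4 has one home in row 2: r2c5 ⇒ r2c5=4.
Step 16. [r5c2∈{3,7,9}] r5c2 is the only open cell in col 2 admitting 7, so r5c2=7.
Step 17. [r5c8∈{3}] r5c8 has the single candidate 3. So r5c8=3.
Step 18. [r9c9∈{4,6}] r9c9 is the only open cell in col 9 admitting 4. So r9c9=4.
Step 19. [r2c2∈{8}] nothing but 8 survives at r2c2 ⇒ r2c2=8.
Step 20. [r8c5∈{3,6}] col 5 places 6 nowhere but r8c5. So r8c5=6.
Step 21. [r7c2∈{4,9}] 9 has one home in col 2: r7c2 ⇒ r7c2=9.
Step 22. [r9c6∈{9}] r9c6 has the single candidate 9 ⇒ r9c6=9.
Step 23. [r8c7∈{3}] r8c7 has the single candidate 3. So r8c7=3.
Step 24. [r4c3∈{8}] r4c3 is down to just 8, so r4c3=8.
Step 25. [r2c7∈{5}] r2c7's peers cover all but 5. So r2c7=5.
Step 26. [r7c1∈{4}] r7c1 is down to just 4, so r7c1=4.
Step 27. [r4c1∈{2}] r4c1 has the single candidate 2 ⇒ r4c1=2.
Step 28. [r9c8∈{5}] r9c8's peers cover all but 5, so r9c8=5.
Step 29. [r3c5∈{8}] r3c5's peers cover all but 8, so r3c5=8.
Step 30. [r6c8∈{7}] r6c8 is down to just 7 ⇒ r6c8=7.
Step 31. [r8c8∈{9}] only 9 remains possible at r8c8, so r8c8=9.
Step 32. [r8c6∈{4}] r8c6's peers cover all but 4 ⇒ r8c6=4.
Step 33. [r6c3∈{3}] r6c3 has the single candidate 3 ⇒ r6c3=3.
Step 34. [r5c3∈{5}] only 5 remains possible at r5c3, so r5c3=5.
Step 35. [r5c1∈{9}] r5c1 is down to just 9, so r5c1=9.
Step 36. [r7c7∈{8}] nothing but 8 survives at r7c7, so r7c7=8.
Step 37. [r7c5∈{3}] r7c5 is down to just 3 ⇒ r7c5=3.
Step 38. [r1c7∈{7}] nothing but 7 survives at r1c7, so r1c7=7.
Step 39. [r9c7∈{6}] only 6 remains possible at r9c7. So r9c7=6.
Step 40. [r6c6∈{8}] only 8 remains possible at r6c6. So r6c6=8.
Step 41. [r3c9∈{6}] r3c9 has the single candidate 6. So r3c9=6.
Step 42. [r3c2∈{3}] r3c2 is down to just 3. So r3c2=3.
Step 43. [r6c1∈{6}] only 6 remains possible at r6c1. So r6c1=6.
Step 44. [r3c1∈{1}] r3c1's peers cover all but 1 ⇒ r3c1=1.
Step 45. [r5c4∈{1}] nothing but 1 survives at r5c4 ⇒ r5c4=1.
Step 46. [r4c2∈{4}] r4c2 is down to just 4 ⇒ r4c2=4.
Step 47. [r8c4∈{2}] r8c4 has the single candidate 2. So r8c4=2.

Answer: 5 6 4 3 9 1 7 8 2 / 7 8 9 6 4 2 5 1 3 / 1 3 2 7 8 5 9 4 6 / 2 4 8 9 7 3 1 6 5 / 9 7 5 1 2 6 4 3 8 / 6 1 3 4 5 8 2 7 9 / 4 9 6 5 3 7 8 2 1 / 8 5 1 2 6 4 3 9 7 / 3 2 7 8 1 9 6 5 4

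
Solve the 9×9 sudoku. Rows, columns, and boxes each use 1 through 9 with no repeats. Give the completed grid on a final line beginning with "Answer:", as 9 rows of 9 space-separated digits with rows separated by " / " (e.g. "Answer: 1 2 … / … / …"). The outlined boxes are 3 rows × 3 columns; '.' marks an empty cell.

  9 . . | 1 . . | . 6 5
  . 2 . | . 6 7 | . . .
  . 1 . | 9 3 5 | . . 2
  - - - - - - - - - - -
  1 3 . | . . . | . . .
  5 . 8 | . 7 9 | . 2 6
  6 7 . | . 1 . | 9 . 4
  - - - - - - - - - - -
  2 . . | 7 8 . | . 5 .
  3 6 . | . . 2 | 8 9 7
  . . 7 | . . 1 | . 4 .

Step 1. [r6c4∈{2,3,5,8}] across row 6, 5 lands solely at r6c4. So r6c4=5.
Step 2. [r8c4∈{4}] only 4 remains possible at r8c4 ⇒ r8c4=4.
Step 3. [r1c7∈{3,4,7}] 7 has one home in row 1: r1c7. So r1c7=7.
Step 4. [r3c8∈{8}] r3c8 has the single candidate 8. So r3c8=8.
Step 5. [r9c9∈{3}] r9c9's peers cover all but 3. So r9c9=3.
Step 6. [r4c4∈{2,6,8}] in col 4, 2 fits only at r4c4 ⇒ r4c4=2.
Step 7. [r9c2∈{5,8,9}] r9c2 is the only open cell in col 2 admitting 5, so r9c2=5.
Step 8. [r4c6∈{4,6,8}] row 4 places 6 nowhere but r4c6 ⇒ r4c6=6.
Step 9. [r1c6∈{4,8}] 4 has one home in col 6: r1c6. So r1c6=4.
Step 10. [r7c9∈{1}] r7c9's peers cover all but 1. So r7c9=1.
Step 11. [r3c7∈{4}] nothing but 4 survives at r3c7. So r3c7=4.
Step 12. [r6c8∈{3}] nothing but 3 survives at r6c8 ⇒ r6c8=3.
Step 13. [r5c2∈{4}] nothing but 4 survives at r5c2, so r5c2=4.
Step 14. [r2c3∈{3,4,5}] r2c3 is the only open cell in row 2 admitting 5. So r2c3=5.
Step 15. [r2c1∈{4,8}] in row 2, 4 fits only at r2c1. So r2c1=4.
Step 16. [r7c2∈{9}] r7c2 is down to just 9, so r7c2=9.
Step 17. [r2c8∈{1}] nothing but 1 survives at r2c8, so r2c8=1.
Step 18. [r9c7∈{2,6}] 2 has one home in row 9: r9c7 ⇒ r9c7=2.
Step 19. [r4c5∈{4}] nothing but 4 survives at r4c5. So r4c5=4.
Step 20. [r6c6∈{8}] r6c6's peers cover all but 8. So r6c6=8.
Step 21. [r4c3∈{9}] r4c3's peers cover all but 9. So r4c3=9.
Step 22. [r4c9∈{8}] r4c9 is down to just 8 ⇒ r4c9=8.
Step 23. [r1c2∈{8}] only 8 remains possible at r1c2 ⇒ r1c2=8.
Step 24. [r9c4∈{6}] r9c4 has the single candidate 6, so r9c4=6.
Step 25. [r2c7∈{3}] r2c7 is down to just 3 ⇒ r2c7=3.
Step 26. [r2c9∈{9}] nothing but 9 survives at r2c9, so r2c9=9.
Step 27. [r3c3∈{6}] r3c3's peers cover all but 6. So r3c3=6.
Step 28. [r4c7∈{5}] r4c7's peers cover all but 5, so r4c7=5.
Step 29. [r1c5∈{2}] nothing but 2 survives at r1c5. So r1c5=2.
Step 30. [r5c4∈{3}] r5c4 is down to just 3, so r5c4=3.
Step 31. [r9c5∈{9}] nothing but 9 survives at r9c5 ⇒ r9c5=9.
Step 32. [r6c3∈{2}] r6c3 is down to just 2, so r6c3=2.
Step 33. [r1c3∈{3}] only 3 remains possible at r1c3, so r1c3=3.
Step 34. [r5c7∈{1}] r5c7's peers cover all but 1 ⇒ r5c7=1.
Step 35. [r9c1∈{8}] r9c1's peers cover all but 8 ⇒ r9c1=8.
Step 36. [r4c8∈{7}] r4c8 has the single candidate 7 ⇒ r4c8=7.
Step 37. [r8c3∈{1}] nothing but 1 survives at r8c3, so r8c3=1.
Step 38. [r3c1∈{7}] only 7 remains possible at r3c1, so r3c1=7.
Step 39. [r2c4∈{8}] nothing but 8 survives at r2c4. So r2c4=8.
Step 40. [r7c7∈{6}] nothing but 6 survives at r7c7 ⇒ r7c7=6.
Step 41. [r7c6∈{3}] r7c6's peers cover all but 3, so r7c6=3.
Step 42. [r8c5∈{5}] r8c5 has the single candidate 5. So r8c5=5.
Step 43. [r7c3∈{4}] r7c3 has the single candidate 4. So r7c3=4.

Answer: 9 8 3 1 2 4 7 6 5 / 4 2 5 8 6 7 3 1 9 / 7 1 6 9 3 5 4 8 2 / 1 3 9 2 4 6 5 7 8 / 5 4 8 3 7 9 1 2 6 / 6 7 2 5 1 8 9 3 4 / 2 9 4 7 8 3 6 5 1 / 3 6 1 4 5 2 8 9 7 / 8 5 7 6 9 1 2 4 3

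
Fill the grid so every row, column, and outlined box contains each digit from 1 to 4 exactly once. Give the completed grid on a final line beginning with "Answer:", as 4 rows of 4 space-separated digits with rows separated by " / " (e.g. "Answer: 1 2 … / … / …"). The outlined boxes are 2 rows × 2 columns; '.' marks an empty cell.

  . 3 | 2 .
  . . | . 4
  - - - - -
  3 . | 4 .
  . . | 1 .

Step 1. [r3c2∈{1,2}] r3c2 is the only open cell in row 3 admitting 1 ⇒ r3c2=1.
Step 2. [r2c2∈{2}] r2c2 is down to just 2 ⇒ r2c2=2.
Step 3. [r4c1∈{2,4}] r4c1 is the only open cell in col 1 admitting 2, so r4c1=2.
Step 4. [r1c1∈{1,4}] 4 has one home in row 1: r1c1, so r1c1=4.
Step 5. [r1c4∈{1}] only 1 remains possible at r1c4, so r1c4=1.
Step 6. [r2c1∈{1}] r2c1 has the single candidate 1, so r2c1=1.
Step 7. [r3c4∈{2}] r3c4 has the single candidate 2, so r3c4=2.
Step 8. [r4c4∈{3}] r4c4's peers cover all but 3. So r4c4=3.
Step 9. [r2c3∈{3}] only 3 remains possible at r2c3. So r2c3=3.
Step 10. [r4c2∈{4}] r4c2's peers cover all but 4 ⇒ r4c2=4.

Answer: 4 3 2 1 / 1 2 3 4 / 3 1 4 2 / 2 4 1 3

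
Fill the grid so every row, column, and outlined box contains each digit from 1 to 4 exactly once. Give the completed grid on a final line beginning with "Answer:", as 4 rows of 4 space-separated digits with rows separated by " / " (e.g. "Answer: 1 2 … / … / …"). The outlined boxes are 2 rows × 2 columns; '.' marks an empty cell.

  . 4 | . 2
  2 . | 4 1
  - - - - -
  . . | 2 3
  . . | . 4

Step 1. [r3c2∈{1}] nothing but 1 survives at r3c2 ⇒ r3c2=1.
Step 2. [r4c1∈{3}] r4c1 has the single candidate 3, so r4c1=3.
Step 3. [r1c1∈{1}] r1c1 is down to just 1, so r1c1=1.
Step 4. [r3c1∈{4}] r3c1 is down to just 4. So r3c1=4.
Step 5. [r2c2∈{3}] r2c2 has the single candidate 3. So r2c2=3.
Step 6. [r4c3∈{1}] nothing but 1 survives at r4c3 ⇒ r4c3=1.
Step 7. [r4c2∈{2}] only 2 remains possible at r4c2, so r4c2=2.
Step 8. [r1c3∈{3}] r1c3 has the single candidate 3. So r1c3=3.

Answer: 1 4 3 2 / 2 3 4 1 / 4 1 2 3 / 3 2 1 4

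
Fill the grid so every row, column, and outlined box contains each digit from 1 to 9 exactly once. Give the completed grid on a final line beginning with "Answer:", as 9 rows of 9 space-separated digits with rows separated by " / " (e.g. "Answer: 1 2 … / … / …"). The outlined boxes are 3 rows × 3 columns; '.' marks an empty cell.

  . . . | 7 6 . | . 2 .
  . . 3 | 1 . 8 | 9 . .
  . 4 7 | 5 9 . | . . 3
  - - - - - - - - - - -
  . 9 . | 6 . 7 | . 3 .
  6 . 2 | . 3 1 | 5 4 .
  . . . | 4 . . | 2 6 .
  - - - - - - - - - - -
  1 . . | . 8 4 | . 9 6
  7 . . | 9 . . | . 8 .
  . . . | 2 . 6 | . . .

Step 1. [r7c3∈{5}] r7c3's peers cover all but 5. So r7c3=5.
Step 2. [r6c5∈{5}] only 5 remains possible at r6c5 ⇒ r6c5=5.
Step 3. [r4c1∈{4,5,8}] row 4 places 5 nowhere but r4c1. So r4c1=5.
Step 4. [r9c1∈{3,4,8,9}] across col 1, 4 lands solely at r9c1. So r9c1=4.
Step 5. [r9c5∈{1,7}] in col 5, 7 fits only at r9c5 ⇒ r9c5=7.
Step 6. [r3c8∈{1}] only 1 remains possible at r3c8 ⇒ r3c8=1.
Step 7. [r8c9∈{1,2,4,5}] r8c9 is the only open cell in col 9 admitting 2. So r8c9=2.
Step 8. [r7c4∈{3}] r7c4 is down to just 3. So r7c4=3.
Step 9. [r2c2∈{2,5,6}] 6 has one home in row 2: r2c2. So r2c2=6.
Step 10. [r1c2∈{1,5,8}] 5 has one home in col 2: r1c2. So r1c2=5.
Step 11. [r6c2∈{1,3,7,8}] across col 2, 1 lands solely at r6c2 ⇒ r6c2=1.
Step 12. [r6c3∈{8}] r6c3's peers cover all but 8. So r6c3=8.
Step 13. [r5c9∈{7,8,9}] 9 has one home in row 5: r5c9. So r5c9=9.
Step 14. [r8c7∈{1,3,4}] across row 8, 4 lands solely at r8c7, so r8c7=4.
Step 15. [r1c7∈{8}] nothing but 8 survives at r1c7. So r1c7=8.
Step 16. [r2c5∈{2,4}] 4 has one home in col 5: r2c5 ⇒ r2c5=4.
Step 17. [r4c7∈{1}] only 1 remains possible at r4c7 ⇒ r4c7=1.
Step 18. [r9c8∈{5}] only 5 remains possible at r9c8, so r9c8=5.
Step 19. [r2c1∈{2}] nothing but 2 survives at r2c1. So r2c1=2.
Step 20. [r9c3∈{9}] r9c3 has the single candidate 9 ⇒ r9c3=9.
Step 21. [r6c9∈{7}] only 7 remains possible at r6c9 ⇒ r6c9=7.
Step 22. [r9c2∈{3,8}] in row 9, 8 fits only at r9c2 ⇒ r9c2=8.
Step 23. [r3c7∈{6}] r3c7 has the single candidate 6 ⇒ r3c7=6.
Step 24. [r1c1∈{9}] r1c1 is down to just 9. So r1c1=9.
Step 25. [r5c2∈{7}] r5c2 has the single candidate 7 ⇒ r5c2=7.
Step 26. [r4c9∈{8}] only 8 remains possible at r4c9. So r4c9=8.
Step 27. [r1c9∈{4}] r1c9 is down to just 4. So r1c9=4.
Step 28. [r4c5∈{2}] r4c5 has the single candidate 2, so r4c5=2.
Step 29. [r8c5∈{1}] nothing but 1 survives at r8c5 ⇒ r8c5=1.
Step 30. [r9c7∈{3}] only 3 remains possible at r9c7, so r9c7=3.
Step 31. [r3c6∈{2}] nothing but 2 survives at r3c6. So r3c6=2.
Step 32. [r1c6∈{3}] only 3 remains possible at r1c6. So r1c6=3.
Step 33. [r8c6∈{5}] r8c6's peers cover all but 5, so r8c6=5.
Step 34. [r7c7∈{7}] r7c7 has the single candidate 7, so r7c7=7.
Step 35. [r6c1∈{3}] r6c1's peers cover all but 3. So r6c1=3.
Step 36. [r6c6∈{9}] r6c6's peers cover all but 9 ⇒ r6c6=9.
Step 37. [r2c9∈{5}] r2c9 is down to just 5, so r2c9=5.
Step 38. [r1c3∈{1}] only 1 remains possible at r1c3. So r1c3=1.
Step 39. [r8c2∈{3}] only 3 remains possible at r8c2 ⇒ r8c2=3.
Step 40. [r7c2∈{2}] r7c2 has the single candidate 2, so r7c2=2.
Step 41. [r5c4∈{8}] r5c4 has the single candidate 8, so r5c4=8.
Step 42. [r9c9∈{1}] nothing but 1 survives at r9c9, so r9c9=1.
Step 43. [r8c3∈{6}] only 6 remains possible at r8c3 ⇒ r8c3=6.
Step 44. [r4c3∈{4}] r4c3's peers cover all but 4, so r4c3=4.
Step 45. [r2c8∈{7}] r2c8 is down to just 7, so r2c8=7.
Step 46. [r3c1∈{8}] r3c1 has the single candidate 8. So r3c1=8.

Answer: 9 5 1 7 6 3 8 2 4 / 2 6 3 1 4 8 9 7 5 / 8 4 7 5 9 2 6 1 3 / 5 9 4 6 2 7 1 3 8 / 6 7 2 8 3 1 5 4 9 / 3 1 8 4 5 9 2 6 7 / 1 2 5 3 8 4 7 9 6 / 7 3 6 9 1 5 4 8 2 / 4 8 9 2 7 6 3 5 1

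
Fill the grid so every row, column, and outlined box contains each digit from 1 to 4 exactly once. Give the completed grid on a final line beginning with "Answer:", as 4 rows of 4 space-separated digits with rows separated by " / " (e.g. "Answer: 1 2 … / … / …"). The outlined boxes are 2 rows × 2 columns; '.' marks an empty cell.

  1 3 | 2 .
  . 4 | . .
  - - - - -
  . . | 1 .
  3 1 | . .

Step 1. [r3c4∈{2,3,4}] across row 3, 3 lands solely at r3c4, so r3c4=3.
Step 2. [r3c1∈{2,4}] r3c1 is the only open cell in row 3 admitting 4 ⇒ r3c1=4.
Step 3. [r4c3∈{4}] r4c3's peers cover all but 4. So r4c3=4.
Step 4. [r1c4∈{4}] r1c4's peers cover all but 4, so r1c4=4.
Step 5. [r2c1∈{2}] r2c1's peers cover all but 2 ⇒ r2c1=2.
Step 6. [r3c2∈{2}] nothing but 2 survives at r3c2, so r3c2=2.
Step 7. [r4c4∈{2}] r4c4 is down to just 2, so r4c4=2.
Step 8. [r2c4∈{1}] r2c4's peers cover all but 1 ⇒ r2c4=1.
Step 9. [r2c3∈{3}] r2c3's peers cover all but 3 ⇒ r2c3=3.

Answer: 1 3 2 4 / 2 4 3 1 / 4 2 1 3 / 3 1 4 2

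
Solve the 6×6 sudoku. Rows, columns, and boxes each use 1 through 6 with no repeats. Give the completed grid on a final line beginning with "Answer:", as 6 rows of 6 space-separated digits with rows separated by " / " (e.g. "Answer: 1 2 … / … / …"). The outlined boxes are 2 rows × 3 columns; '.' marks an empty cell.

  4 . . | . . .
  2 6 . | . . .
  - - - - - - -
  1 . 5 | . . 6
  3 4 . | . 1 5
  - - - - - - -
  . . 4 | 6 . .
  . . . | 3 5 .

Step 1. [r5c5∈{2}] only 2 remains possible at r5c5. So r5c5=2.
Step 2. [r1c2∈{1,3,5}] r1c2 is the only open cell in box 1 admitting 5. So r1c2=5.
Step 3. [r5c6∈{1}] only 1 remains possible at r5c6, so r5c6=1.
Step 4. [r3c5∈{3,4}] in row 3, 3 fits only at r3c5. So r3c5=3.
Step 5. [r3c2∈{2}] nothing but 2 survives at r3c2 ⇒ r3c2=2.
Step 6. [r1c6∈{2,3}] 2 has one home in col 6: r1c6 ⇒ r1c6=2.
Step 7. [r2c5∈{4}] r2c5 is down to just 4. So r2c5=4.
Step 8. [r6c3∈{1,2,6}] row 6 places 2 nowhere but r6c3 ⇒ r6c3=2.
Step 9. [r1c4∈{1}] only 1 remains possible at r1c4 ⇒ r1c4=1.
Step 10. [r2c3∈{1,3}] row 2 places 1 nowhere but r2c3 ⇒ r2c3=1.
Step 11. [r6c1∈{6}] r6c1 has the single candidate 6. So r6c1=6.
Step 12. [r4c3∈{6}] only 6 remains possible at r4c3, so r4c3=6.
Step 13. [r1c3∈{3}] r1c3's peers cover all but 3. So r1c3=3.
Step 14. [r1c5∈{6}] r1c5's peers cover all but 6 ⇒ r1c5=6.
Step 15. [r5c2∈{3}] nothing but 3 survives at r5c2 ⇒ r5c2=3.
Step 16. [r4c4∈{2}] r4c4's peers cover all but 2 ⇒ r4c4=2.
Step 17. [r2c4∈{5}] r2c4 is down to just 5, so r2c4=5.
Step 18. [r6c6∈{4}] nothing but 4 survives at r6c6, so r6c6=4.
Step 19. [r2c6∈{3}] only 3 remains possible at r2c6, so r2c6=3.
Step 20. [r3c4∈{4}] r3c4 has the single candidate 4, so r3c4=4.
Step 21. [r6c2∈{1}] nothing but 1 survives at r6c2, so r6c2=1.
Step 22. [r5c1∈{5}] only 5 remains possible at r5c1 ⇒ r5c1=5.

Answer: 4 5 3 1 6 2 / 2 6 1 5 4 3 / 1 2 5 4 3 6 / 3 4 6 2 1 5 / 5 3 4 6 2 1 / 6 1 2 3 5 4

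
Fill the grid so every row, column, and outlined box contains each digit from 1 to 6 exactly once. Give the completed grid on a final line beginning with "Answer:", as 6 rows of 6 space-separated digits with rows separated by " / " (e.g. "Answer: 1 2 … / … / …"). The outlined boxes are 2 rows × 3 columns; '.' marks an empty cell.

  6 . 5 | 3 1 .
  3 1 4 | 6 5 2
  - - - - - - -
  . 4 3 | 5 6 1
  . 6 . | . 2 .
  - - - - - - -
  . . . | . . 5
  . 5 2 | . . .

Step 1. [r4c4∈{4}] r4c4 has the single candidate 4 ⇒ r4c4=4.
Step 2. [r4c3∈{1}] r4c3 is down to just 1. So r4c3=1.
Step 3. [r6c4∈{1}] only 1 remains possible at r6c4. So r6c4=1.
Step 4. [r6c1∈{4}] r6c1 has the single candidate 4, so r6c1=4.
Step 5. [r6c5∈{3}] r6c5's peers cover all but 3, so r6c5=3.
Step 6. [r5c4∈{2}] r5c4 is down to just 2. So r5c4=2.
Step 7. [r5c1∈{1}] only 1 remains possible at r5c1. So r5c1=1.
Step 8. [r1c6∈{4}] only 4 remains possible at r1c6 ⇒ r1c6=4.
Step 9. [r1c2∈{2}] r1c2's peers cover all but 2 ⇒ r1c2=2.
Step 10. [r5c3∈{6}] only 6 remains possible at r5c3, so r5c3=6.
Step 11. [r5c5∈{4}] r5c5's peers cover all but 4 ⇒ r5c5=4.
Step 12. [r3c1∈{2}] r3c1's peers cover all but 2. So r3c1=2.
Step 13. [r6c6∈{6}] r6c6's peers cover all but 6 ⇒ r6c6=6.
Step 14. [r4c1∈{5}] only 5 remains possible at r4c1. So r4c1=5.
Step 15. [r4c6∈{3}] only 3 remains possible at r4c6, so r4c6=3.
Step 16. [r5c2∈{3}] nothing but 3 survives at r5c2 ⇒ r5c2=3.

Answer: 6 2 5 3 1 4 / 3 1 4 6 5 2 / 2 4 3 5 6 1 / 5 6 1 4 2 3 / 1 3 6 2 4 5 / 4 5 2 1 3 6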